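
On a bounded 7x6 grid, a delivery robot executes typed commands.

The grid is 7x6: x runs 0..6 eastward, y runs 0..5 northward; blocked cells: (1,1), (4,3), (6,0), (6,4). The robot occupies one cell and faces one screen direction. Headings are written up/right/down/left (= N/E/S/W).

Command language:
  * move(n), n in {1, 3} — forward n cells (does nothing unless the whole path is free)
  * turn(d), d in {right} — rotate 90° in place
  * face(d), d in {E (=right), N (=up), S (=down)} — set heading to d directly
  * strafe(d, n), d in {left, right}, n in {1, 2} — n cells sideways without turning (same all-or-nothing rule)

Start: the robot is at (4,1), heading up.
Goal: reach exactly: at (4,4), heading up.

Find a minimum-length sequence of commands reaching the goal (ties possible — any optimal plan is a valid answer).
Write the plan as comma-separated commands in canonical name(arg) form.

t0: at (4,1), heading up
step 1 (strafe(left, 1)): at (3,1), heading up
step 2 (move(3)): at (3,4), heading up
step 3 (strafe(right, 1)): at (4,4), heading up
no 2-step plan works, so 3 is optimal.

strafe(left, 1), move(3), strafe(right, 1)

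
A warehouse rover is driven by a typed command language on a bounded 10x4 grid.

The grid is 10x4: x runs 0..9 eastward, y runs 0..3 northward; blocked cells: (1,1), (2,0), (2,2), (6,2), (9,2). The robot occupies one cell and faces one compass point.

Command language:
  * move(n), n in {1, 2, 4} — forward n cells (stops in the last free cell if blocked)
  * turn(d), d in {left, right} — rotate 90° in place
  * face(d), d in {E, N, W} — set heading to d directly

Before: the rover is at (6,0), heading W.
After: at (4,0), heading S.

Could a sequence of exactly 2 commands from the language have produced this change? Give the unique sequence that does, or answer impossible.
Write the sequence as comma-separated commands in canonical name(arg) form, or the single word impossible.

key: cell and facing (now S) both changed — the 2 commands mix motion and turning
initial: at (6,0), heading W
1. move(2) → at (4,0), heading W
2. turn(left) → at (4,0), heading S
no other 2-command option fits: unique.

move(2), turn(left)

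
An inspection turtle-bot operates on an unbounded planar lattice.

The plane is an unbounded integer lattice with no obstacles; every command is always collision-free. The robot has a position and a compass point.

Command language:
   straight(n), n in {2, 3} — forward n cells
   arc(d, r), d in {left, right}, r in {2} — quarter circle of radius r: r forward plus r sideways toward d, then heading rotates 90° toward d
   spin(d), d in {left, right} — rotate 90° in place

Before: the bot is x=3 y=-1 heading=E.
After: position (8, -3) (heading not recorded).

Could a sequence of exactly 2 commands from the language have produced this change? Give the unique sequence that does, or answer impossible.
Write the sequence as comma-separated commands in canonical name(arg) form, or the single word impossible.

straight(3), arc(right, 2)

key: running arc(right, 2) before straight(3) would end elsewhere — order is forced
initial: x=3 y=-1 heading=E
step 1 (straight(3)): x=6 y=-1 heading=E
step 2 (arc(right, 2)): x=8 y=-3 heading=S
all 36 alternatives checked — unique.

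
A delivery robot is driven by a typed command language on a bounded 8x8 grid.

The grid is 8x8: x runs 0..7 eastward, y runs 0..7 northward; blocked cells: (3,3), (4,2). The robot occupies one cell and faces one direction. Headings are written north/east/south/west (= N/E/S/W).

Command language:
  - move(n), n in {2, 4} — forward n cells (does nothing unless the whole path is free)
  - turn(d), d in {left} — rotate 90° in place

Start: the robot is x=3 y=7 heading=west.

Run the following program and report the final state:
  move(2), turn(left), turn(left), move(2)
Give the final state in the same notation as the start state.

x=3 y=7 heading=east

start: x=3 y=7 heading=west
step 1 (move(2)): x=1 y=7 heading=west
step 2 (turn(left)): x=1 y=7 heading=south
step 3 (turn(left)): x=1 y=7 heading=east
step 4 (move(2)): x=3 y=7 heading=east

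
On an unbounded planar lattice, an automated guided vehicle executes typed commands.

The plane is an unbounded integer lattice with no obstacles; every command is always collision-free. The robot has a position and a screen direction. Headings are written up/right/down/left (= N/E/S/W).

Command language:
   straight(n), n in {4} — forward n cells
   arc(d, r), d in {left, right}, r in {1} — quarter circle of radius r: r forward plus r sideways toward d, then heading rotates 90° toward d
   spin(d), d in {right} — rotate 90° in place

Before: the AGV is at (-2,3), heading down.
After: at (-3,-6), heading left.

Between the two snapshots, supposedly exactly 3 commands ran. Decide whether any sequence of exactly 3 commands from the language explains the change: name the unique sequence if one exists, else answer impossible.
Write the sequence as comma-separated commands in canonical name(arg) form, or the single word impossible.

key: order matters: swapping straight(4) and arc(right, 1) lands elsewhere
initial: at (-2,3), heading down
t=1 straight(4) ⇒ at (-2,-1), heading down
t=2 straight(4) ⇒ at (-2,-5), heading down
t=3 arc(right, 1) ⇒ at (-3,-6), heading left
uniquely the one of 64 3-step routes that fits.

straight(4), straight(4), arc(right, 1)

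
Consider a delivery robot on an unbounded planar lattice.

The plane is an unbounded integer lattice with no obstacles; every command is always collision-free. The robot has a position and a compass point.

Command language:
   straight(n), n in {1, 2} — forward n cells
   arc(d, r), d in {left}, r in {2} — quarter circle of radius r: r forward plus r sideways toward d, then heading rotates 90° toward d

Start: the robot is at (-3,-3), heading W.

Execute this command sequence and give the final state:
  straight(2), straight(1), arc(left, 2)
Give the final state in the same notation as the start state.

initial: at (-3,-3), heading W
1. straight(2) → at (-5,-3), heading W
2. straight(1) → at (-6,-3), heading W
3. arc(left, 2) → at (-8,-5), heading S

at (-8,-5), heading S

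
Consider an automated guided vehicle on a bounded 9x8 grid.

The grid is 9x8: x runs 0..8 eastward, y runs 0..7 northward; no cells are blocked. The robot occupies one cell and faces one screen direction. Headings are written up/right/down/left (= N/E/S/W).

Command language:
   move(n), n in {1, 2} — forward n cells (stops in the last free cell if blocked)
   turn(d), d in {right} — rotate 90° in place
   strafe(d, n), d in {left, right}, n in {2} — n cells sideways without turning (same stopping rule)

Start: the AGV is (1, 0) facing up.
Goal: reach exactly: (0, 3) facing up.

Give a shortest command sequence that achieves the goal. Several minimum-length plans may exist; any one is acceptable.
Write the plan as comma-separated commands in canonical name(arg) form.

move(2), strafe(left, 2), move(1)

t0: (1, 0) facing up
t=1 move(2) ⇒ (1, 2) facing up
t=2 strafe(left, 2) ⇒ (0, 2) facing up
t=3 move(1) ⇒ (0, 3) facing up
nothing shorter than 3 reaches the goal.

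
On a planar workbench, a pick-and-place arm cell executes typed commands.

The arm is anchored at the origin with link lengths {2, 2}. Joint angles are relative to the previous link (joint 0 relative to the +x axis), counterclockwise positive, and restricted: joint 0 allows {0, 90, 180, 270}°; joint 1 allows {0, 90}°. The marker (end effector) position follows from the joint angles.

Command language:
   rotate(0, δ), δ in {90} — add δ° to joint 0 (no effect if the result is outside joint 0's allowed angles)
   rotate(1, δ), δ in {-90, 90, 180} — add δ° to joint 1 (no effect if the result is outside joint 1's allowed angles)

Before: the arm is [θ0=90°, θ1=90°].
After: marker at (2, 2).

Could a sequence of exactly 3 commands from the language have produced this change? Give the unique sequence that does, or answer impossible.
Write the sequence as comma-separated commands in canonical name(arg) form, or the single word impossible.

from: [θ0=90°, θ1=90°]
[1] after rotate(0, 90): [θ0=180°, θ1=90°]
[2] after rotate(0, 90): [θ0=270°, θ1=90°]
[3] after rotate(0, 90): [θ0=0°, θ1=90°]
uniquely the one of 64 3-step routes that fits.

rotate(0, 90), rotate(0, 90), rotate(0, 90)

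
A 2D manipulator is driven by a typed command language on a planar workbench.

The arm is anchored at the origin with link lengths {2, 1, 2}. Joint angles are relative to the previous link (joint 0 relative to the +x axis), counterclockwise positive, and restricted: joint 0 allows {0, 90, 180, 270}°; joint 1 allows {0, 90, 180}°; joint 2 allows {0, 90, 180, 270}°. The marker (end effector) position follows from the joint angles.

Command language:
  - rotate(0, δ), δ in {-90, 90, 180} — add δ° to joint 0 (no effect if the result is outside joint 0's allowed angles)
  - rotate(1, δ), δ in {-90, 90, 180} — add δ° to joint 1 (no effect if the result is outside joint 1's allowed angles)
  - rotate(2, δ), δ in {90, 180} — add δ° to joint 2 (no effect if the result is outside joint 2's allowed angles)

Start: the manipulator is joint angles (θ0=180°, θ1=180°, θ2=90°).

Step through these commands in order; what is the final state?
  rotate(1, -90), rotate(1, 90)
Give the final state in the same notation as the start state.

joint angles (θ0=180°, θ1=180°, θ2=90°)

start: joint angles (θ0=180°, θ1=180°, θ2=90°)
t=1 rotate(1, -90) ⇒ joint angles (θ0=180°, θ1=90°, θ2=90°)
t=2 rotate(1, 90) ⇒ joint angles (θ0=180°, θ1=180°, θ2=90°)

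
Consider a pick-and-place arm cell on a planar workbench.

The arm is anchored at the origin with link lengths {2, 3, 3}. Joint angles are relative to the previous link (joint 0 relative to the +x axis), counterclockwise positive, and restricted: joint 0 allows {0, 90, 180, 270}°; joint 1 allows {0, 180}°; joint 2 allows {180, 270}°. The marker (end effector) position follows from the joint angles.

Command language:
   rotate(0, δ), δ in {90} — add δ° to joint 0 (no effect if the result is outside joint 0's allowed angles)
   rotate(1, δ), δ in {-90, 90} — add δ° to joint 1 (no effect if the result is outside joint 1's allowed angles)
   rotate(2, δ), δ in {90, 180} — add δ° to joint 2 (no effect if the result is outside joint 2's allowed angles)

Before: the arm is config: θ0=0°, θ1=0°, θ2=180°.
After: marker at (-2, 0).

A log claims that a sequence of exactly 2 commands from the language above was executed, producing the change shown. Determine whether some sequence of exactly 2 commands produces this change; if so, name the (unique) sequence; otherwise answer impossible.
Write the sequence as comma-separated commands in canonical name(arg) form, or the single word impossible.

start: config: θ0=0°, θ1=0°, θ2=180°
1. rotate(0, 90) → config: θ0=90°, θ1=0°, θ2=180°
2. rotate(0, 90) → config: θ0=180°, θ1=0°, θ2=180°
no other 2-command option fits: unique.

rotate(0, 90), rotate(0, 90)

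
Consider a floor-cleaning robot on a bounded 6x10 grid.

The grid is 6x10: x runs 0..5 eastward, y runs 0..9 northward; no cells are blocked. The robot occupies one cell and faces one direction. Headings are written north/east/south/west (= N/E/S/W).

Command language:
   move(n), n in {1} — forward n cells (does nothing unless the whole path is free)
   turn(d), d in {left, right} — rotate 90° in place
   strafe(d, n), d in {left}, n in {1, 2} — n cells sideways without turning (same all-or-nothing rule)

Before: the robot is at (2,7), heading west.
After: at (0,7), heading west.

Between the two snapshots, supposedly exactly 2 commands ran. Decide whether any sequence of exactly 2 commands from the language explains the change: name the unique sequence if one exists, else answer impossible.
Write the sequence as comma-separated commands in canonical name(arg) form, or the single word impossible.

move(1), move(1)

key: still facing W at the end — nothing in the sequence rotates
from: at (2,7), heading west
step 1 (move(1)): at (1,7), heading west
step 2 (move(1)): at (0,7), heading west
uniquely the one of 25 2-step routes that fits.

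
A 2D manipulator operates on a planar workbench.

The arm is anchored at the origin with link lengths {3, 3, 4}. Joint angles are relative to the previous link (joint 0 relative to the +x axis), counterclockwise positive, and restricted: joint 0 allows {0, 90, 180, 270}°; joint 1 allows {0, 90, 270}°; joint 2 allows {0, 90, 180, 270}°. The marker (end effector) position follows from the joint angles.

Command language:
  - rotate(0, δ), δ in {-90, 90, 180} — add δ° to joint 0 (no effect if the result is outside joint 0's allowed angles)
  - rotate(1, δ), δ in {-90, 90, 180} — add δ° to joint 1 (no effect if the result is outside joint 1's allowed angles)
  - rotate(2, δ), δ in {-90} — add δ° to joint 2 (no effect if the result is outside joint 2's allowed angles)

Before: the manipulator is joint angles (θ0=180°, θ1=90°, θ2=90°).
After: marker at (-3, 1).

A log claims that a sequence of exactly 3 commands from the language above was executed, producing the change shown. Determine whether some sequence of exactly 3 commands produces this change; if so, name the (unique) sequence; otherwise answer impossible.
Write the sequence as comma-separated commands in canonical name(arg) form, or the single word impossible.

begin: joint angles (θ0=180°, θ1=90°, θ2=90°)
t=1 rotate(2, -90) ⇒ joint angles (θ0=180°, θ1=90°, θ2=0°)
t=2 rotate(2, -90) ⇒ joint angles (θ0=180°, θ1=90°, θ2=270°)
t=3 rotate(2, -90) ⇒ joint angles (θ0=180°, θ1=90°, θ2=180°)
no other 3-command option fits: unique.

rotate(2, -90), rotate(2, -90), rotate(2, -90)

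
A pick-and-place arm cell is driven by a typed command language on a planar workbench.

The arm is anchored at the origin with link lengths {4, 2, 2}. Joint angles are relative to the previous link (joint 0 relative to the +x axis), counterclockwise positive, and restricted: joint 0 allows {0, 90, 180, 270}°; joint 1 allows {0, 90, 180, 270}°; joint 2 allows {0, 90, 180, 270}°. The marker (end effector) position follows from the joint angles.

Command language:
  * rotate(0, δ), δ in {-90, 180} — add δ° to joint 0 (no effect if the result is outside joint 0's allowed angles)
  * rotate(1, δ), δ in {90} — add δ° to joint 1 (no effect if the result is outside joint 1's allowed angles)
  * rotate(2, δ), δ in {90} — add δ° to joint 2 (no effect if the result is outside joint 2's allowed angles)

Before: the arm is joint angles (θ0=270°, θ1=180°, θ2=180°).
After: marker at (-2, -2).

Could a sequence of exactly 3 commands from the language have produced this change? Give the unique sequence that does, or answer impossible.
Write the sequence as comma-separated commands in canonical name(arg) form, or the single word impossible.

rotate(2, 90), rotate(2, 90), rotate(2, 90)

from: joint angles (θ0=270°, θ1=180°, θ2=180°)
step 1 (rotate(2, 90)): joint angles (θ0=270°, θ1=180°, θ2=270°)
step 2 (rotate(2, 90)): joint angles (θ0=270°, θ1=180°, θ2=0°)
step 3 (rotate(2, 90)): joint angles (θ0=270°, θ1=180°, θ2=90°)
no rival 3-sequence matches.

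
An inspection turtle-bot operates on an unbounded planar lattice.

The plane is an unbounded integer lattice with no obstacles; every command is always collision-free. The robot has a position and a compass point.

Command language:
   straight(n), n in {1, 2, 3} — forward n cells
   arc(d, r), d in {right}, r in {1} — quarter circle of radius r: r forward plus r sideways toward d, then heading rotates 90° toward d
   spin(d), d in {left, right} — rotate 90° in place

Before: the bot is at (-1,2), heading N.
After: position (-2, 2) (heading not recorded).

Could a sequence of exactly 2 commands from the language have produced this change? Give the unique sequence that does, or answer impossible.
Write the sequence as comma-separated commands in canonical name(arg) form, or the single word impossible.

spin(left), straight(1)

key: running straight(1) before spin(left) would end elsewhere — order is forced
begin: at (-1,2), heading N
[1] after spin(left): at (-1,2), heading W
[2] after straight(1): at (-2,2), heading W
no rival 2-sequence matches.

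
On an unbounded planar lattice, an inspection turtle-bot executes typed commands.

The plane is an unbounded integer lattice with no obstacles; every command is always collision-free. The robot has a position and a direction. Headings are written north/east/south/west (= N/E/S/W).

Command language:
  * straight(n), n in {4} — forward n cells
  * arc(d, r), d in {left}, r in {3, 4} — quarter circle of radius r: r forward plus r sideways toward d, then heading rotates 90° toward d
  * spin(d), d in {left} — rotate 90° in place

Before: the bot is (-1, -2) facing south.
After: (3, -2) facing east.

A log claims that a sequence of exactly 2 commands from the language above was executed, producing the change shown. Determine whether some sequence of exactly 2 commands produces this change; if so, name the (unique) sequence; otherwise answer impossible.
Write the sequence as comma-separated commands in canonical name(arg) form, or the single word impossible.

key: cell and facing (now E) both changed — the 2 commands mix motion and turning
from: (-1, -2) facing south
[1] after spin(left): (-1, -2) facing east
[2] after straight(4): (3, -2) facing east
all 16 alternatives checked — unique.

spin(left), straight(4)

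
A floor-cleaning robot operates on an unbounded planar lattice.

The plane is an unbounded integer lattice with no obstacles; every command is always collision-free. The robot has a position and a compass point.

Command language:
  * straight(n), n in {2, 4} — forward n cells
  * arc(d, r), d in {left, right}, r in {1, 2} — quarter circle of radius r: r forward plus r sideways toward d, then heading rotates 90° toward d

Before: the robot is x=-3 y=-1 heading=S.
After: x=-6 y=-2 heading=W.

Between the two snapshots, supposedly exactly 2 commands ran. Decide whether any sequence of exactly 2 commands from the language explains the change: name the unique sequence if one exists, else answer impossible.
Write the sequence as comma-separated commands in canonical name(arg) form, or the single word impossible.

arc(right, 1), straight(2)

key: order matters: swapping arc(right, 1) and straight(2) lands elsewhere
t0: x=-3 y=-1 heading=S
step 1 (arc(right, 1)): x=-4 y=-2 heading=W
step 2 (straight(2)): x=-6 y=-2 heading=W
all 36 alternatives checked — unique.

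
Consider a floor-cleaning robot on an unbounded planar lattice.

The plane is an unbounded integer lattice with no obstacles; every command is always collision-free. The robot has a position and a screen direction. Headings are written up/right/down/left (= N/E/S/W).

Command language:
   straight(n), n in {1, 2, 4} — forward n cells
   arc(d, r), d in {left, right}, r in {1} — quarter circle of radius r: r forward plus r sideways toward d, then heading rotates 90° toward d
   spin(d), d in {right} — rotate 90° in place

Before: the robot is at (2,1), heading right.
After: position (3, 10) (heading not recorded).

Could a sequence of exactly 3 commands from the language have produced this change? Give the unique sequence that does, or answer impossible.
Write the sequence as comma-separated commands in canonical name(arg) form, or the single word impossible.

key: order matters: swapping arc(left, 1) and straight(4) lands elsewhere
start: at (2,1), heading right
t=1 arc(left, 1) ⇒ at (3,2), heading up
t=2 straight(4) ⇒ at (3,6), heading up
t=3 straight(4) ⇒ at (3,10), heading up
all 216 alternatives checked — unique.

arc(left, 1), straight(4), straight(4)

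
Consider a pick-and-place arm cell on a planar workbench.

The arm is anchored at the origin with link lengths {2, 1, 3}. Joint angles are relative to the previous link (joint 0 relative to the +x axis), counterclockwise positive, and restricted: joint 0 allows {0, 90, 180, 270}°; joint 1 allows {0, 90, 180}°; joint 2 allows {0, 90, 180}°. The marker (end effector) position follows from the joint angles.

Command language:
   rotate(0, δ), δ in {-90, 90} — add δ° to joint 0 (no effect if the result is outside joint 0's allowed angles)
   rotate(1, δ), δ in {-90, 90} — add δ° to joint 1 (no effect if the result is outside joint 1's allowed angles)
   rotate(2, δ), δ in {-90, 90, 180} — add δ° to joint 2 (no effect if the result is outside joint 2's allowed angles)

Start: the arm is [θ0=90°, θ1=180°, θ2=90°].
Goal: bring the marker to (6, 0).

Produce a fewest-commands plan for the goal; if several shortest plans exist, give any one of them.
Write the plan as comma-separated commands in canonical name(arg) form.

rotate(1, -90), rotate(1, -90), rotate(0, -90), rotate(2, -90)

begin: [θ0=90°, θ1=180°, θ2=90°]
1. rotate(1, -90) → [θ0=90°, θ1=90°, θ2=90°]
2. rotate(1, -90) → [θ0=90°, θ1=0°, θ2=90°]
3. rotate(0, -90) → [θ0=0°, θ1=0°, θ2=90°]
4. rotate(2, -90) → [θ0=0°, θ1=0°, θ2=0°]
no 3-step plan works, so 4 is optimal.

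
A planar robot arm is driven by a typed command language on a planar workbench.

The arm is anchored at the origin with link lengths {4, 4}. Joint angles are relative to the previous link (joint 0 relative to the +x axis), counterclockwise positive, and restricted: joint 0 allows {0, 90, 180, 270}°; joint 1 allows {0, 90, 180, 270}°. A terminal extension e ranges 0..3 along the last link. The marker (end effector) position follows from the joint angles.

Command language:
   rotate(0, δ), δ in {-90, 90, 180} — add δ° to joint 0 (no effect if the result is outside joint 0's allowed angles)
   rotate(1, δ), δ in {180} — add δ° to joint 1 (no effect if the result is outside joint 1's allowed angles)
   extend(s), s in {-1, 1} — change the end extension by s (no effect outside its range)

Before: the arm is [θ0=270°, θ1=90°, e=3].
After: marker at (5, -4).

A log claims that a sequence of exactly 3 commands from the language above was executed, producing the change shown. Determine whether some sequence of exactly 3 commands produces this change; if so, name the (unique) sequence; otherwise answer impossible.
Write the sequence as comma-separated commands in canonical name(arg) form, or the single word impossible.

key: order matters: swapping extend(1) and extend(-1) lands elsewhere
start: [θ0=270°, θ1=90°, e=3]
step 1 (extend(1)): [θ0=270°, θ1=90°, e=3]
step 2 (extend(-1)): [θ0=270°, θ1=90°, e=2]
step 3 (extend(-1)): [θ0=270°, θ1=90°, e=1]
no rival 3-sequence matches.

extend(1), extend(-1), extend(-1)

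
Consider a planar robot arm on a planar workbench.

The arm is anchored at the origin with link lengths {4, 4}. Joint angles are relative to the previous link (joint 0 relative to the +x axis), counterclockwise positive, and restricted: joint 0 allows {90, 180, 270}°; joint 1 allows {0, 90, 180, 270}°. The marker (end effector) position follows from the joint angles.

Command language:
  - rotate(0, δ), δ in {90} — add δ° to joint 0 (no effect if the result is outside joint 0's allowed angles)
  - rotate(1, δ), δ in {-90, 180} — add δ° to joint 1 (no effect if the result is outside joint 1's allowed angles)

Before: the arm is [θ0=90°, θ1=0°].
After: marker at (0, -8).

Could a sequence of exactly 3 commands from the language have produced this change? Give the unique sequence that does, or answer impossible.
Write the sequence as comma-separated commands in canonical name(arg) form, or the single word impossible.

begin: [θ0=90°, θ1=0°]
1. rotate(0, 90) → [θ0=180°, θ1=0°]
2. rotate(0, 90) → [θ0=270°, θ1=0°]
3. rotate(0, 90) → [θ0=270°, θ1=0°]
no other 3-command option fits: unique.

rotate(0, 90), rotate(0, 90), rotate(0, 90)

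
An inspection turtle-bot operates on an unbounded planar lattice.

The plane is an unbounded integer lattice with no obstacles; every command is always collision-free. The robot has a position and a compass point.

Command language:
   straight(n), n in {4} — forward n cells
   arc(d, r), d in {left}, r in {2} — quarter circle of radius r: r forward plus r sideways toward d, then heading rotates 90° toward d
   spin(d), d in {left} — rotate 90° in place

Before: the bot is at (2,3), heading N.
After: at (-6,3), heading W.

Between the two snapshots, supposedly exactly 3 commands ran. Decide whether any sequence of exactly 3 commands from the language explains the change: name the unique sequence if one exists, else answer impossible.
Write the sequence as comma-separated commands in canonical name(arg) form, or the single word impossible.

key: running straight(4) before spin(left) would end elsewhere — order is forced
from: at (2,3), heading N
1. spin(left) → at (2,3), heading W
2. straight(4) → at (-2,3), heading W
3. straight(4) → at (-6,3), heading W
all 27 alternatives checked — unique.

spin(left), straight(4), straight(4)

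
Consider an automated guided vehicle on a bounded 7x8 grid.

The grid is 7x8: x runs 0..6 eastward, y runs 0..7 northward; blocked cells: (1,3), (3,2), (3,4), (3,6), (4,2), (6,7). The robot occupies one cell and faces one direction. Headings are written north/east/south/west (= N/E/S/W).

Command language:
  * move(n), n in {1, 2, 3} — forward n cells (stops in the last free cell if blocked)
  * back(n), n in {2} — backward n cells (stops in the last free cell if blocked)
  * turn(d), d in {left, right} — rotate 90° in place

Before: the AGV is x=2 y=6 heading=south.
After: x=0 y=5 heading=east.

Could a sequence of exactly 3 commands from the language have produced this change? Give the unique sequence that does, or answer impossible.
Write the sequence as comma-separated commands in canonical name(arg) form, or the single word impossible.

key: position moved to (0,5) AND the heading swung to E — translation plus rotation needed
start: x=2 y=6 heading=south
step 1 (move(1)): x=2 y=5 heading=south
step 2 (turn(left)): x=2 y=5 heading=east
step 3 (back(2)): x=0 y=5 heading=east
uniquely the one of 216 3-step routes that fits.

move(1), turn(left), back(2)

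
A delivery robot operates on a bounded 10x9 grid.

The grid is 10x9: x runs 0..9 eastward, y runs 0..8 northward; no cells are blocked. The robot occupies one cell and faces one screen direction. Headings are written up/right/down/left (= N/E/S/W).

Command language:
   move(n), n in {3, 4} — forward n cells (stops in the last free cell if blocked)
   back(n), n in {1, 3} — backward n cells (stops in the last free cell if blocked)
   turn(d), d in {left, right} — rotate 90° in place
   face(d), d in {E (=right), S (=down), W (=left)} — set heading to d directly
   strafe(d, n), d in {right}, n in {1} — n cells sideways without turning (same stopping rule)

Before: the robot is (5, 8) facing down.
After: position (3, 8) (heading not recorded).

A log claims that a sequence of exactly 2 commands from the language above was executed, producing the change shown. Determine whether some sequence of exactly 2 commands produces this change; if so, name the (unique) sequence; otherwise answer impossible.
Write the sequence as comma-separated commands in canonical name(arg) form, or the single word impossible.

strafe(right, 1), strafe(right, 1)

start: (5, 8) facing down
[1] after strafe(right, 1): (4, 8) facing down
[2] after strafe(right, 1): (3, 8) facing down
no rival 2-sequence matches.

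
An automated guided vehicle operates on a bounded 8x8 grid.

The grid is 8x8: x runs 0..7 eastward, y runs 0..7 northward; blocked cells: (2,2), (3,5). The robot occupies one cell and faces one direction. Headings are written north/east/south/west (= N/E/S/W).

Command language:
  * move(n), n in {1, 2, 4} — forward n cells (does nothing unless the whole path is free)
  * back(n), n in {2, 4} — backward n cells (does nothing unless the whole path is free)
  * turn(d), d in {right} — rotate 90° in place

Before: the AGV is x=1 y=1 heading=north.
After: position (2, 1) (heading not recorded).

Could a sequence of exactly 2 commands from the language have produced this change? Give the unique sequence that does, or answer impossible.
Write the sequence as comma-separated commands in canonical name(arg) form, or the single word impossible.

turn(right), move(1)

key: running move(1) before turn(right) would end elsewhere — order is forced
initial: x=1 y=1 heading=north
1. turn(right) → x=1 y=1 heading=east
2. move(1) → x=2 y=1 heading=east
all 36 alternatives checked — unique.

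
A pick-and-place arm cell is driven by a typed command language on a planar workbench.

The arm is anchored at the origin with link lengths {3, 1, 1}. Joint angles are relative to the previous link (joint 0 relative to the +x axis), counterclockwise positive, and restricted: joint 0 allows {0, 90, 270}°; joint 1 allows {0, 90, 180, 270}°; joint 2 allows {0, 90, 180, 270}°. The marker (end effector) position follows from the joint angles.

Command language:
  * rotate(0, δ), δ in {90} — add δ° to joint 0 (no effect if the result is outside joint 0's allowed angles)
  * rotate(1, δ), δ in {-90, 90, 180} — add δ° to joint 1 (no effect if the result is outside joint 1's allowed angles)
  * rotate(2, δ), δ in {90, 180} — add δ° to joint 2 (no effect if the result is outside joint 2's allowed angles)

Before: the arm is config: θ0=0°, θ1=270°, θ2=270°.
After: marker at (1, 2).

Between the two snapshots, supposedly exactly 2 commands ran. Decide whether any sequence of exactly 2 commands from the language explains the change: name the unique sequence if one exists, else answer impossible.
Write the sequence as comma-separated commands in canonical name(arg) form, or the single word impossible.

start: config: θ0=0°, θ1=270°, θ2=270°
step 1 (rotate(0, 90)): config: θ0=90°, θ1=270°, θ2=270°
step 2 (rotate(0, 90)): config: θ0=90°, θ1=270°, θ2=270°
no rival 2-sequence matches.

rotate(0, 90), rotate(0, 90)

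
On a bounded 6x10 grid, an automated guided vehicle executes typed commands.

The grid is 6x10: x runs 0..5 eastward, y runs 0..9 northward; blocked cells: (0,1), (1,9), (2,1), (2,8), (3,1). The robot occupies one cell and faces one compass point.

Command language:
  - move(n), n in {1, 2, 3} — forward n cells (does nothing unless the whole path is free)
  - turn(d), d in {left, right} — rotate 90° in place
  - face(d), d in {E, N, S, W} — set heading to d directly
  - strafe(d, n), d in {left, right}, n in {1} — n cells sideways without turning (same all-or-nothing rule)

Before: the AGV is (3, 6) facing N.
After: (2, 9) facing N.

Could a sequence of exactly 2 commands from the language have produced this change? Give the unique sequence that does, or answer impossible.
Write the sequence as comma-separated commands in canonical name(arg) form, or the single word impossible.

move(3), strafe(left, 1)

key: running strafe(left, 1) before move(3) would end elsewhere — order is forced
begin: (3, 6) facing N
step 1 (move(3)): (3, 9) facing N
step 2 (strafe(left, 1)): (2, 9) facing N
no other 2-command option fits: unique.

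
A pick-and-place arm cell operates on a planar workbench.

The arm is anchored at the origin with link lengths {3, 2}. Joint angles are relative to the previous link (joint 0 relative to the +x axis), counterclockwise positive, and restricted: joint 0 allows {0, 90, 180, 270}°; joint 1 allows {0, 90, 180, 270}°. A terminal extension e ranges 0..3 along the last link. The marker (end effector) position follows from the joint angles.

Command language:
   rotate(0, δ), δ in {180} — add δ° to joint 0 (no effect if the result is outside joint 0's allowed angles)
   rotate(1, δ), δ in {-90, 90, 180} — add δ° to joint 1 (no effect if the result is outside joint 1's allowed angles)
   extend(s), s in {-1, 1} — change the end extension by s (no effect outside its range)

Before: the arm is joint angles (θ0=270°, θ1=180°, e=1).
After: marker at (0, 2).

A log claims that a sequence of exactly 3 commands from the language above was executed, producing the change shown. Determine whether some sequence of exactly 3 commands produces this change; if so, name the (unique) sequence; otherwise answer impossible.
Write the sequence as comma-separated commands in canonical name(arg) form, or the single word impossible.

start: joint angles (θ0=270°, θ1=180°, e=1)
[1] after extend(1): joint angles (θ0=270°, θ1=180°, e=2)
[2] after extend(1): joint angles (θ0=270°, θ1=180°, e=3)
[3] after extend(1): joint angles (θ0=270°, θ1=180°, e=3)
uniquely the one of 216 3-step routes that fits.

extend(1), extend(1), extend(1)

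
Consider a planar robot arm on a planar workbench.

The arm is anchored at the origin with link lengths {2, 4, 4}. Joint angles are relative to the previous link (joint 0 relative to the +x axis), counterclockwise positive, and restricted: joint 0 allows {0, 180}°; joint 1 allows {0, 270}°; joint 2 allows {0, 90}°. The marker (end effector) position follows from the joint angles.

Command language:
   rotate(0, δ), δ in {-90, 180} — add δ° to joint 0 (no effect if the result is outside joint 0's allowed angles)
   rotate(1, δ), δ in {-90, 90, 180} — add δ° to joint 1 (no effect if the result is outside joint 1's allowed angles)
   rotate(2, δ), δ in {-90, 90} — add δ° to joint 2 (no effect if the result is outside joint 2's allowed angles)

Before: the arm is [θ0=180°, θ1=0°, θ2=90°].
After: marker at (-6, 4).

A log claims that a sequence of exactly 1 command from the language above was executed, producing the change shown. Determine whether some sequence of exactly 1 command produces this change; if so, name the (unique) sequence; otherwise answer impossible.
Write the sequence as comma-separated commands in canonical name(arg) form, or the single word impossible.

from: [θ0=180°, θ1=0°, θ2=90°]
1. rotate(1, -90) → [θ0=180°, θ1=270°, θ2=90°]
no rival 1-sequence matches.

rotate(1, -90)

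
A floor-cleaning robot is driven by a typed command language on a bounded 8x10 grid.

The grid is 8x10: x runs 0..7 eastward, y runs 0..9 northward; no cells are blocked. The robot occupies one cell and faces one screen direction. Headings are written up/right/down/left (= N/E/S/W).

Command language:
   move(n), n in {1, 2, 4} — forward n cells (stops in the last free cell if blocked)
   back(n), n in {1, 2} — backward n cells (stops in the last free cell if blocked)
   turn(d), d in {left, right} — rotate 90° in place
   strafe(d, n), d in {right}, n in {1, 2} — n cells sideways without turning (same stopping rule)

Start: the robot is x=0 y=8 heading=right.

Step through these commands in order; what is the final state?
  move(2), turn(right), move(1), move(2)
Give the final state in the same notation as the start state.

from: x=0 y=8 heading=right
step 1 (move(2)): x=2 y=8 heading=right
step 2 (turn(right)): x=2 y=8 heading=down
step 3 (move(1)): x=2 y=7 heading=down
step 4 (move(2)): x=2 y=5 heading=down

x=2 y=5 heading=down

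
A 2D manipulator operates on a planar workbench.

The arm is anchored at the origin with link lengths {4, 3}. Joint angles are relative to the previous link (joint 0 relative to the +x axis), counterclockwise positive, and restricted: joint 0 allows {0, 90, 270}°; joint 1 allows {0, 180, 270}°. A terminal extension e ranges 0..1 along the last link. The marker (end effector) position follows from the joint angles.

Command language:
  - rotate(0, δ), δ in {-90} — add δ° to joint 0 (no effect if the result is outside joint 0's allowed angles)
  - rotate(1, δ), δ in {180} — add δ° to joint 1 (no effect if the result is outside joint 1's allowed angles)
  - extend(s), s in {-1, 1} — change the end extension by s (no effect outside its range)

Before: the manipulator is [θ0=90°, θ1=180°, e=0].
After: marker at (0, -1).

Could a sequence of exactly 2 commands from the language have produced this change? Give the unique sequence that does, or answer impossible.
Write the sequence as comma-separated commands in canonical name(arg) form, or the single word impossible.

start: [θ0=90°, θ1=180°, e=0]
1. rotate(0, -90) → [θ0=0°, θ1=180°, e=0]
2. rotate(0, -90) → [θ0=270°, θ1=180°, e=0]
uniquely the one of 16 2-step routes that fits.

rotate(0, -90), rotate(0, -90)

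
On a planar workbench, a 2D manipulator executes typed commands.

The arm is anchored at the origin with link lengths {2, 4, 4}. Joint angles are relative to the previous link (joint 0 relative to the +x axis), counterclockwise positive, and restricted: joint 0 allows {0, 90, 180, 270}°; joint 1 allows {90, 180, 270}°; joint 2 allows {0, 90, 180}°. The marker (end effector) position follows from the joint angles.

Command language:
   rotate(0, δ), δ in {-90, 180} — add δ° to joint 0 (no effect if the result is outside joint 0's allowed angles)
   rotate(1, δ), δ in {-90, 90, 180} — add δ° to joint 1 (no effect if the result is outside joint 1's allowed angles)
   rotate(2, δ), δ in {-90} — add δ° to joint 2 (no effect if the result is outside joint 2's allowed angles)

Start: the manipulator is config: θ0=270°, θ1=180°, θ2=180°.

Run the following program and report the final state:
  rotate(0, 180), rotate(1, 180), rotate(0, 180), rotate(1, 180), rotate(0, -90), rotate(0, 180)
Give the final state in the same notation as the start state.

initial: config: θ0=270°, θ1=180°, θ2=180°
1. rotate(0, 180) → config: θ0=90°, θ1=180°, θ2=180°
2. rotate(1, 180) → config: θ0=90°, θ1=180°, θ2=180°
3. rotate(0, 180) → config: θ0=270°, θ1=180°, θ2=180°
4. rotate(1, 180) → config: θ0=270°, θ1=180°, θ2=180°
5. rotate(0, -90) → config: θ0=180°, θ1=180°, θ2=180°
6. rotate(0, 180) → config: θ0=0°, θ1=180°, θ2=180°

config: θ0=0°, θ1=180°, θ2=180°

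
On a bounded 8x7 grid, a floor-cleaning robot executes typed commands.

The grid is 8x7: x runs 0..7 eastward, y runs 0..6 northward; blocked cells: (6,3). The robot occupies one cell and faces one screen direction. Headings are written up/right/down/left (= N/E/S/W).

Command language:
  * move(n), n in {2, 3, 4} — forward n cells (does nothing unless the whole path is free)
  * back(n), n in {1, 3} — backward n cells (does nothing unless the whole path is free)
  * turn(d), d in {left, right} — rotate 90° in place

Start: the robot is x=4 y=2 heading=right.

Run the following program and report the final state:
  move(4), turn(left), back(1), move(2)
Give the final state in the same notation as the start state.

x=4 y=3 heading=up

begin: x=4 y=2 heading=right
t=1 move(4) ⇒ x=4 y=2 heading=right
t=2 turn(left) ⇒ x=4 y=2 heading=up
t=3 back(1) ⇒ x=4 y=1 heading=up
t=4 move(2) ⇒ x=4 y=3 heading=up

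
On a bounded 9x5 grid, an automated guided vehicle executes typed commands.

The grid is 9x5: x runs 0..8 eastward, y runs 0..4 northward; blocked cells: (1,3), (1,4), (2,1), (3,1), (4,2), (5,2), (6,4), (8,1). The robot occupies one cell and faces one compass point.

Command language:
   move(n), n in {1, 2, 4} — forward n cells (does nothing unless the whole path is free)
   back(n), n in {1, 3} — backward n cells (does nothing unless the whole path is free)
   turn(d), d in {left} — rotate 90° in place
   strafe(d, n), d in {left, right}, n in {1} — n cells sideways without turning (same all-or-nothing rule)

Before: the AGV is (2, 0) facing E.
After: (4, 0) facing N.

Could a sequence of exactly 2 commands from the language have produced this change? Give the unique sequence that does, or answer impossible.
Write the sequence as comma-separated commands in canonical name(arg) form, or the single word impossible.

key: position moved to (4,0) AND the heading swung to N — translation plus rotation needed
initial: (2, 0) facing E
1. move(2) → (4, 0) facing E
2. turn(left) → (4, 0) facing N
all 64 alternatives checked — unique.

move(2), turn(left)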